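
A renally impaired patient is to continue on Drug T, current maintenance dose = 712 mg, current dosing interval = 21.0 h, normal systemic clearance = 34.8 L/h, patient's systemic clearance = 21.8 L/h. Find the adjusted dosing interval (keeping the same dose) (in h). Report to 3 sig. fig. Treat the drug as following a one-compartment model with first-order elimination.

33.5 h

To keep the same average steady-state level, dosing rate must scale with clearance.
CL ratio = 21.8 / 34.8 = 0.6264
New interval (same dose) = 21.0 / 0.6264 = 33.52 h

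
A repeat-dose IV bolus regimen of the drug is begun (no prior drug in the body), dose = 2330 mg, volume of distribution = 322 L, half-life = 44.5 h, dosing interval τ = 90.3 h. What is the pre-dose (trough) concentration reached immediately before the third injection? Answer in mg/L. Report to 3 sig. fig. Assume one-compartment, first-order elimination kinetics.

C₀ per dose = Dose / Vd = 2330 / 322 = 7.236 mg/L
k = ln2 / t½ = 0.693147 / 44.5 = 0.01558 h⁻¹
Fraction remaining after one interval: r = e^(−kτ) = e^(−0.01558 × 90.3) = 0.2449
Before dose 3, 2 doses have been given (aged 1τ, 2τ).
C_trough = C₀ × (r + r²) = 7.236 × (0.2449 + 0.05998) = 2.206 mg/L

2.21 mg/L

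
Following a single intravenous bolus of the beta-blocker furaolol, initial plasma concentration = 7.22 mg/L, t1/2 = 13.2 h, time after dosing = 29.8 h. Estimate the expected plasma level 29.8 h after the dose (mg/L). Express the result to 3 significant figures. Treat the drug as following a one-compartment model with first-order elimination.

1.51 mg/L

k = ln2 / t½ = 0.693147 / 13.2 = 0.05251 h⁻¹
C = C₀ · e^(−k·t) = 7.220 × e^(−0.05251 × 29.8)
  = 7.220 × 0.2091 = 1.510 mg/L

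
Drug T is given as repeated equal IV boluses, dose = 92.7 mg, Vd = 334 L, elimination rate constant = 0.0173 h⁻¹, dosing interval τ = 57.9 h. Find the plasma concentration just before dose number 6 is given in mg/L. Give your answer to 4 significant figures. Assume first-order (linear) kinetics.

0.1600 mg/L

C₀ per dose = Dose / Vd = 92.7 / 334 = 0.2775 mg/L
Fraction remaining after one interval: r = e^(−kτ) = e^(−0.01730 × 57.9) = 0.3673
Before dose 6, 5 doses have been given (aged 1τ, 2τ, 3τ, 4τ, 5τ).
C_trough = C₀ × (r + r² + … + r^5) = C₀ × r(1−r^5)/(1−r)
        = 0.2775 × 0.3673 × (1 − 0.006685) / (1 − 0.3673) = 0.1600 mg/L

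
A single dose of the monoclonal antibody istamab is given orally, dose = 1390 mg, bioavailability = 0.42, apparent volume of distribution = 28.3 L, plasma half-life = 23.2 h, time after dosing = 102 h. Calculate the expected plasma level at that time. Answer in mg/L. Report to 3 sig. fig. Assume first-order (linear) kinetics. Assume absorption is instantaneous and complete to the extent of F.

Amount reaching circulation = F × Dose = 0.42 × 1390 = 583.8 mg
C₀ = F·Dose / Vd = 583.8 / 28.3 = 20.63 mg/L
k = ln2 / t½ = 0.693147 / 23.2 = 0.02988 h⁻¹
C = C₀ · e^(−k·t) = 20.63 × e^(−0.02988 × 102)
  = 20.63 × 0.04747 = 0.9793 mg/L

0.979 mg/L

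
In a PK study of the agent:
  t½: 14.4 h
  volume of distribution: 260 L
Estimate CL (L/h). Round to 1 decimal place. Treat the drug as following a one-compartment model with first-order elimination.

12.5 L/h

k = ln2 / t½ = 0.693147 / 14.4 = 0.04814 h⁻¹
CL = k × Vd = 0.04814 × 260 = 12.52 L/h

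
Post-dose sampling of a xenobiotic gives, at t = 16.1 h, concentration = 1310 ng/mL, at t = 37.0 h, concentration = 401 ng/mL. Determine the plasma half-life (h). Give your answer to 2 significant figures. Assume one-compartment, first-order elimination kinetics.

12 h

k = ln(C₁/C₂) / (t₂ − t₁) = ln(1310/401) / (37.0 − 16.1)
  = 1.184 / 20.90 = 0.05665 h⁻¹
t½ = ln2 / k = 0.693147 / 0.05665 = 12.24 h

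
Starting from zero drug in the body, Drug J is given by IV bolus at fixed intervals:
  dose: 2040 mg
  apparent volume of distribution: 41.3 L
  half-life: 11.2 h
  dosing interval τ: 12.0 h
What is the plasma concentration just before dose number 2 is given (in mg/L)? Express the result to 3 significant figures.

C₀ per dose = Dose / Vd = 2040 / 41.3 = 49.39 mg/L
k = ln2 / t½ = 0.693147 / 11.2 = 0.06189 h⁻¹
Fraction remaining after one interval: r = e^(−kτ) = e^(−0.06189 × 12.0) = 0.4758
Before dose 2, 1 dose has been given (aged 1τ).
C_trough = C₀ × r = 49.39 × 0.4758 = 23.50 mg/L

23.5 mg/L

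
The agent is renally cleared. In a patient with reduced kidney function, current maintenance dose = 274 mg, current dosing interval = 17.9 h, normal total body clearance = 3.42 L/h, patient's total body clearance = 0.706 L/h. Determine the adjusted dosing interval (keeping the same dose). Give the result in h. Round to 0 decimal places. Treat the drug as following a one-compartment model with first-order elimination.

87 h

To keep the same average steady-state level, dosing rate must scale with clearance.
CL ratio = 0.706 / 3.42 = 0.2064
New interval (same dose) = 17.9 / 0.2064 = 86.72 h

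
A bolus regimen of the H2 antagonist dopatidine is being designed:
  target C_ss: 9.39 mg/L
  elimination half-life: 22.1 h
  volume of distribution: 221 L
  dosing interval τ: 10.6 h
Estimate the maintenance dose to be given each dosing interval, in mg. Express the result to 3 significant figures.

k = ln2 / t½ = 0.693147 / 22.1 = 0.03136 h⁻¹
CL = k × Vd = 0.03136 × 221 = 6.931 L/h
At steady state, Dose/τ = Css × CL.
Dose = Css × CL × τ = 9.39 × 6.931 × 10.6 = 689.9 mg

690 mg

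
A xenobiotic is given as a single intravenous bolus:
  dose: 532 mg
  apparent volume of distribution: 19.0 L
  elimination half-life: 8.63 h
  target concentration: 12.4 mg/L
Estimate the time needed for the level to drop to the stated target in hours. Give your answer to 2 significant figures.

10 h

C₀ = Dose / Vd = 532.0 / 19.0 = 28.00 mg/L
k = ln2 / t½ = 0.693147 / 8.63 = 0.08032 h⁻¹
t = ln(C₀ / C) / k = ln(28.00 / 12.4) / 0.08032
  = ln(2.258) / 0.08032 = 0.8145 / 0.08032 = 10.14 h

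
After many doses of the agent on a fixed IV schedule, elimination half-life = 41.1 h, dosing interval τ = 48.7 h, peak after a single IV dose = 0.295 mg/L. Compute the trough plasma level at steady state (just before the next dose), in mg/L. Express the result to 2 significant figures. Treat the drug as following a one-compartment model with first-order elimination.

0.23 mg/L

k = ln2 / t½ = 0.693147 / 41.1 = 0.01686 h⁻¹
e^(−kτ) = e^(−0.01686 × 48.7) = 0.4400
Accumulation ratio R = 1 / (1 − e^(−kτ)) = 1 / (1 − 0.4400) = 1.786
Steady-state trough = C₀ × R × e^(−kτ) = 0.295 × 1.786 × 0.4400 = 0.2318 mg/L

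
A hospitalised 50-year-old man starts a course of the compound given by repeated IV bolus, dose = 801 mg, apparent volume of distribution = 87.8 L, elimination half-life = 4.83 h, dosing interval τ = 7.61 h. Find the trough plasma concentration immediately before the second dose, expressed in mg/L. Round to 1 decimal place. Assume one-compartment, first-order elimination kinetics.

C₀ per dose = Dose / Vd = 801 / 87.8 = 9.123 mg/L
k = ln2 / t½ = 0.693147 / 4.83 = 0.1435 h⁻¹
Fraction remaining after one interval: r = e^(−kτ) = e^(−0.1435 × 7.61) = 0.3355
Before dose 2, 1 dose has been given (aged 1τ).
C_trough = C₀ × r = 9.123 × 0.3355 = 3.061 mg/L

3.1 mg/L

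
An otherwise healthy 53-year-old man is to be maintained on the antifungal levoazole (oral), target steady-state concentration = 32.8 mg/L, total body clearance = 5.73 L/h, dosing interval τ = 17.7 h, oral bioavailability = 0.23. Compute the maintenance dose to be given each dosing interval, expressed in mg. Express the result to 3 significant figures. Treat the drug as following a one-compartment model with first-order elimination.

At steady state, F × (Dose/τ) = Css × CL.
Dose = Css × CL × τ / F = 32.8 × 5.730 × 17.7 / 0.23 = 14460 mg

14500 mg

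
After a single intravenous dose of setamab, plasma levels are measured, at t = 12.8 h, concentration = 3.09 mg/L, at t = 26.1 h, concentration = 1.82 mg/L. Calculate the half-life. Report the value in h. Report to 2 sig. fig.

17 h

k = ln(C₁/C₂) / (t₂ − t₁) = ln(3.09/1.82) / (26.1 − 12.8)
  = 0.5293 / 13.30 = 0.03980 h⁻¹
t½ = ln2 / k = 0.693147 / 0.03980 = 17.42 h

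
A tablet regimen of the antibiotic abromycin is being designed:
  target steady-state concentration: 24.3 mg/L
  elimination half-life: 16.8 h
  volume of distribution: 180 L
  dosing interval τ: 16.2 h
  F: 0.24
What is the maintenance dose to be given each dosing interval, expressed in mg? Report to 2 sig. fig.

12000 mg

k = ln2 / t½ = 0.693147 / 16.8 = 0.04126 h⁻¹
CL = k × Vd = 0.04126 × 180 = 7.427 L/h
At steady state, F × (Dose/τ) = Css × CL.
Dose = Css × CL × τ / F = 24.3 × 7.427 × 16.2 / 0.24 = 12180 mg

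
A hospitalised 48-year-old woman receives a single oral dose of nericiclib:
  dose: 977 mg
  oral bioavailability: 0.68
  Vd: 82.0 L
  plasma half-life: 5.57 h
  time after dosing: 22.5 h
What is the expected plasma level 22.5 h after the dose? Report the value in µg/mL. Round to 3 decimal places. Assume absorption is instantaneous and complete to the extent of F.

0.493 µg/mL

Amount reaching circulation = F × Dose = 0.68 × 977.0 = 664.4 mg
C₀ = F·Dose / Vd = 664.4 / 82.0 = 8.102 mg/L
k = ln2 / t½ = 0.693147 / 5.57 = 0.1244 h⁻¹
C = C₀ · e^(−k·t) = 8.102 × e^(−0.1244 × 22.5)
  = 8.102 × 0.06087 = 0.4932 mg/L
(0.4932 mg/L = 0.4932 µg/mL)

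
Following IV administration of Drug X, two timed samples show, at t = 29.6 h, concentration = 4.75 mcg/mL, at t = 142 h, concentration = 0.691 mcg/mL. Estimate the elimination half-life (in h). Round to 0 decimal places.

40 h

k = ln(C₁/C₂) / (t₂ − t₁) = ln(4.75/0.691) / (142 − 29.6)
  = 1.928 / 112.4 = 0.01715 h⁻¹
t½ = ln2 / k = 0.693147 / 0.01715 = 40.42 h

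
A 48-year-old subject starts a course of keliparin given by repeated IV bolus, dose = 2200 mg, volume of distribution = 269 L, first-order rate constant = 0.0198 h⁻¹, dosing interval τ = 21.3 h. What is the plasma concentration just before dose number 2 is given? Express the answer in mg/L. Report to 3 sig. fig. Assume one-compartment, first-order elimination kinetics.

C₀ per dose = Dose / Vd = 2200 / 269 = 8.178 mg/L
Fraction remaining after one interval: r = e^(−kτ) = e^(−0.01980 × 21.3) = 0.6559
Before dose 2, 1 dose has been given (aged 1τ).
C_trough = C₀ × r = 8.178 × 0.6559 = 5.364 mg/L

5.36 mg/L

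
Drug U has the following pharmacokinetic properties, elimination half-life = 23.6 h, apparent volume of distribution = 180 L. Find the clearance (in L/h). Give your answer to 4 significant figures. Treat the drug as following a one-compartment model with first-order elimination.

5.287 L/h

k = ln2 / t½ = 0.693147 / 23.6 = 0.02937 h⁻¹
CL = k × Vd = 0.02937 × 180 = 5.287 L/h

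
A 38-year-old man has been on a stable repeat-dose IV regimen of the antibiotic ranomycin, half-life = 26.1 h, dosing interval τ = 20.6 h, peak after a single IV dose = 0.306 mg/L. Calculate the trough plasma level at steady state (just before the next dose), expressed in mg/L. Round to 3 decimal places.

0.420 mg/L

k = ln2 / t½ = 0.693147 / 26.1 = 0.02656 h⁻¹
e^(−kτ) = e^(−0.02656 × 20.6) = 0.5786
Accumulation ratio R = 1 / (1 − e^(−kτ)) = 1 / (1 − 0.5786) = 2.373
Steady-state trough = C₀ × R × e^(−kτ) = 0.306 × 2.373 × 0.5786 = 0.4201 mg/L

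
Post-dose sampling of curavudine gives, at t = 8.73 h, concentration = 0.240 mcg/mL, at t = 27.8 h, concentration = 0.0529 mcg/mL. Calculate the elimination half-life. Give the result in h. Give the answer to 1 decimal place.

8.7 h

k = ln(C₁/C₂) / (t₂ − t₁) = ln(0.240/0.0529) / (27.8 − 8.73)
  = 1.512 / 19.07 = 0.07929 h⁻¹
t½ = ln2 / k = 0.693147 / 0.07929 = 8.742 h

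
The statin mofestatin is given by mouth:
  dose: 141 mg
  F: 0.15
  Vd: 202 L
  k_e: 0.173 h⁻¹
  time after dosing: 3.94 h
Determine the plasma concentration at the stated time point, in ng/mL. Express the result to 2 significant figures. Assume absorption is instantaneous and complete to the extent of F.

53 ng/mL

Amount reaching circulation = F × Dose = 0.15 × 141.0 = 21.15 mg
C₀ = F·Dose / Vd = 21.15 / 202 = 0.1047 mg/L
C = C₀ · e^(−k·t) = 0.1047 × e^(−0.1730 × 3.94)
  = 0.1047 × 0.5058 = 0.05296 mg/L
Convert: 0.05296 mg/L × 1000 = 52.96 ng/mL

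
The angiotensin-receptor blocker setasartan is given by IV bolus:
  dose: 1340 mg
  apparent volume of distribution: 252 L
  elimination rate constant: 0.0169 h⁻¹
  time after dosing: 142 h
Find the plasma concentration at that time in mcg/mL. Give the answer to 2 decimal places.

0.48 mcg/mL

C₀ = Dose / Vd = 1340 / 252 = 5.317 mg/L
C = C₀ · e^(−k·t) = 5.317 × e^(−0.01690 × 142)
  = 5.317 × 0.09074 = 0.4825 mg/L
(0.4825 mg/L = 0.4825 mcg/mL)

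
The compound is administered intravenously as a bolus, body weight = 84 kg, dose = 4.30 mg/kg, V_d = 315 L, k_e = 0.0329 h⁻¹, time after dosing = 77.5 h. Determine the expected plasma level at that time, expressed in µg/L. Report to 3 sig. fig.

Total dose = 4.30 × 84 = 361.2 mg
C₀ = Dose / Vd = 361.2 / 315 = 1.147 mg/L
C = C₀ · e^(−k·t) = 1.147 × e^(−0.03290 × 77.5)
  = 1.147 × 0.07810 = 0.08958 mg/L
Convert: 0.08958 mg/L × 1000 = 89.58 µg/L

89.6 µg/L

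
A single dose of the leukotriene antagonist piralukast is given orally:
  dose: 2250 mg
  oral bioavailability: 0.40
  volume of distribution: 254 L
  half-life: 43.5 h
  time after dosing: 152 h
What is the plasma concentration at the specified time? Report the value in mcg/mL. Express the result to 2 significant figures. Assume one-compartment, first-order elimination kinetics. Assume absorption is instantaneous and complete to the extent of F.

0.31 mcg/mL

Amount reaching circulation = F × Dose = 0.40 × 2250 = 900.0 mg
C₀ = F·Dose / Vd = 900.0 / 254 = 3.543 mg/L
k = ln2 / t½ = 0.693147 / 43.5 = 0.01593 h⁻¹
C = C₀ · e^(−k·t) = 3.543 × e^(−0.01593 × 152)
  = 3.543 × 0.08880 = 0.3146 mg/L
(0.3146 mg/L = 0.3146 mcg/mL)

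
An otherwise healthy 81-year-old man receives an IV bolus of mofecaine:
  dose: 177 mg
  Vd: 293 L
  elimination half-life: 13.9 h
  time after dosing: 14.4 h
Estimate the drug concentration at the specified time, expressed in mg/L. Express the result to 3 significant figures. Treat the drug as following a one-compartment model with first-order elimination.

0.295 mg/L

C₀ = Dose / Vd = 177.0 / 293 = 0.6041 mg/L
k = ln2 / t½ = 0.693147 / 13.9 = 0.04987 h⁻¹
C = C₀ · e^(−k·t) = 0.6041 × e^(−0.04987 × 14.4)
  = 0.6041 × 0.4877 = 0.2946 mg/L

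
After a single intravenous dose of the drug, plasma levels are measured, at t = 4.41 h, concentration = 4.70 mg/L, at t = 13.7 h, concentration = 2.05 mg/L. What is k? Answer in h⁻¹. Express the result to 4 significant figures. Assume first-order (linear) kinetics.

k = ln(C₁/C₂) / (t₂ − t₁) = ln(4.70/2.05) / (13.7 − 4.41)
  = 0.8297 / 9.290 = 0.08931 h⁻¹

0.08931 h⁻¹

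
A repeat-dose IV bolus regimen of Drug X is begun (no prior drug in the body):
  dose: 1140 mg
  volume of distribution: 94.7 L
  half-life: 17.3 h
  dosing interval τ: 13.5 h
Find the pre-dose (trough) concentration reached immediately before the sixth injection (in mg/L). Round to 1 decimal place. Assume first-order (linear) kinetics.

15.7 mg/L

C₀ per dose = Dose / Vd = 1140 / 94.7 = 12.04 mg/L
k = ln2 / t½ = 0.693147 / 17.3 = 0.04007 h⁻¹
Fraction remaining after one interval: r = e^(−kτ) = e^(−0.04007 × 13.5) = 0.5822
Before dose 6, 5 doses have been given (aged 1τ, 2τ, 3τ, 4τ, 5τ).
C_trough = C₀ × (r + r² + … + r^5) = C₀ × r(1−r^5)/(1−r)
        = 12.04 × 0.5822 × (1 − 0.06689) / (1 − 0.5822) = 15.66 mg/L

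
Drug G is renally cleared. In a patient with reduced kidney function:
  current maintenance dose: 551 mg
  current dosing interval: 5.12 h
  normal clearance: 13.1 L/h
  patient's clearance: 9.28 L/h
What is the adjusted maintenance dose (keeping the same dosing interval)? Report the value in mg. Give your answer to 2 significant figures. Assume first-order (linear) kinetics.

To keep the same average steady-state level, dosing rate must scale with clearance.
CL ratio = 9.28 / 13.1 = 0.7084
New dose (same interval) = 551 × 0.7084 = 390.3 mg

390 mg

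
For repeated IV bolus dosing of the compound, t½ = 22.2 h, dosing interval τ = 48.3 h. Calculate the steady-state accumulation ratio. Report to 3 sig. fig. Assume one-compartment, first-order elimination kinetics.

1.28

k = ln2 / t½ = 0.693147 / 22.2 = 0.03122 h⁻¹
e^(−kτ) = e^(−0.03122 × 48.3) = 0.2214
Accumulation ratio R = 1 / (1 − e^(−kτ)) = 1 / (1 − 0.2214) = 1.284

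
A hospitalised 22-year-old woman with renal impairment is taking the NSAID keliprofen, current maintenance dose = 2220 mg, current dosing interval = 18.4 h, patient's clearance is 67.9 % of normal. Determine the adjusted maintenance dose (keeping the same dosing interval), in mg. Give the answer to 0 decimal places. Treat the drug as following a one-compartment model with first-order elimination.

1507 mg

To keep the same average steady-state level, dosing rate must scale with clearance.
CL ratio = 67.9 / 100 = 0.6790
New dose (same interval) = 2220 × 0.6790 = 1507 mg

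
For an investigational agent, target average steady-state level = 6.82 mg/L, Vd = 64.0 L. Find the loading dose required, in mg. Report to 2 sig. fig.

440 mg

LD = Css × Vd = 6.82 × 64.0 = 436.5 mg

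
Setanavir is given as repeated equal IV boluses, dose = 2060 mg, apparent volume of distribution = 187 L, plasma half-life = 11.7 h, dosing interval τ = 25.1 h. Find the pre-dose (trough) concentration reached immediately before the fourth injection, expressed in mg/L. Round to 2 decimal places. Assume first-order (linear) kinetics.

3.18 mg/L

C₀ per dose = Dose / Vd = 2060 / 187 = 11.02 mg/L
k = ln2 / t½ = 0.693147 / 11.7 = 0.05924 h⁻¹
Fraction remaining after one interval: r = e^(−kτ) = e^(−0.05924 × 25.1) = 0.2261
Before dose 4, 3 doses have been given (aged 1τ, 2τ, 3τ).
C_trough = C₀ × (r + r² + … + r^3) = C₀ × r(1−r^3)/(1−r)
        = 11.02 × 0.2261 × (1 − 0.01156) / (1 − 0.2261) = 3.182 mg/L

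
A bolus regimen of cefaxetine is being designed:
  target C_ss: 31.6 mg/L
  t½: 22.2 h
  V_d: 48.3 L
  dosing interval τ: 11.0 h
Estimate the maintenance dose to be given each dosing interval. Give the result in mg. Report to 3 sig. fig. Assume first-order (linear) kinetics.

k = ln2 / t½ = 0.693147 / 22.2 = 0.03122 h⁻¹
CL = k × Vd = 0.03122 × 48.3 = 1.508 L/h
At steady state, Dose/τ = Css × CL.
Dose = Css × CL × τ = 31.6 × 1.508 × 11.0 = 524.2 mg

524 mg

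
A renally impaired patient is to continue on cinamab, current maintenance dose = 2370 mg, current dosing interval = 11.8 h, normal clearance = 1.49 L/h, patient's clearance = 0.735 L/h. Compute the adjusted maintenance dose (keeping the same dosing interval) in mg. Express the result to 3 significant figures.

1170 mg

To keep the same average steady-state level, dosing rate must scale with clearance.
CL ratio = 0.735 / 1.49 = 0.4933
New dose (same interval) = 2370 × 0.4933 = 1169 mg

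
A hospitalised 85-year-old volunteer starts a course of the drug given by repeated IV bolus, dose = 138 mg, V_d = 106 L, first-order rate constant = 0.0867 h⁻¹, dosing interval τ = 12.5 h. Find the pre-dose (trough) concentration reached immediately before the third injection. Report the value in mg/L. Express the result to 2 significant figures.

C₀ per dose = Dose / Vd = 138 / 106 = 1.302 mg/L
Fraction remaining after one interval: r = e^(−kτ) = e^(−0.08670 × 12.5) = 0.3383
Before dose 3, 2 doses have been given (aged 1τ, 2τ).
C_trough = C₀ × (r + r²) = 1.302 × (0.3383 + 0.1144) = 0.5894 mg/L

0.59 mg/L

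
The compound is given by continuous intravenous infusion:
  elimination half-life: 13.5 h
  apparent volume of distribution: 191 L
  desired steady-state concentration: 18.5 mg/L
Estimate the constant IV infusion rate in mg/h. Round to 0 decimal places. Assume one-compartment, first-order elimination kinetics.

181 mg/h

k = ln2 / t½ = 0.693147 / 13.5 = 0.05134 h⁻¹
CL = k × Vd = 0.05134 × 191 = 9.806 L/h
At steady state, infusion rate R₀ = Css × CL = 18.5 × 9.806 = 181.4 mg/h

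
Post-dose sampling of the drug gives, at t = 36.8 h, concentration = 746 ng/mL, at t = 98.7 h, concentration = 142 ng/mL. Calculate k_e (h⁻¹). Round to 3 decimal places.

k = ln(C₁/C₂) / (t₂ − t₁) = ln(746/142) / (98.7 − 36.8)
  = 1.659 / 61.90 = 0.02680 h⁻¹

0.027 h⁻¹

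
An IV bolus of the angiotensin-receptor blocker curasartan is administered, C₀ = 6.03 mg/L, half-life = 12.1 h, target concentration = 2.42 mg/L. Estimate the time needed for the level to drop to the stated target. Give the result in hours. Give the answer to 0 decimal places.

k = ln2 / t½ = 0.693147 / 12.1 = 0.05728 h⁻¹
t = ln(C₀ / C) / k = ln(6.030 / 2.42) / 0.05728
  = ln(2.492) / 0.05728 = 0.9131 / 0.05728 = 15.94 h

16 h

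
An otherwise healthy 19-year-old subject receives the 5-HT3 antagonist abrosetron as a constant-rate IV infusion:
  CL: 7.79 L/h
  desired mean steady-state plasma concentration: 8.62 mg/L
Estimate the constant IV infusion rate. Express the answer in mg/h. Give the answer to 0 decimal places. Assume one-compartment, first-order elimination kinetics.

67 mg/h

At steady state, infusion rate R₀ = Css × CL = 8.62 × 7.790 = 67.15 mg/h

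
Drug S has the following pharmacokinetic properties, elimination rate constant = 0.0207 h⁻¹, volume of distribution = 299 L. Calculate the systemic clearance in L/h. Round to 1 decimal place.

6.2 L/h

CL = k × Vd = 0.0207 × 299 = 6.189 L/h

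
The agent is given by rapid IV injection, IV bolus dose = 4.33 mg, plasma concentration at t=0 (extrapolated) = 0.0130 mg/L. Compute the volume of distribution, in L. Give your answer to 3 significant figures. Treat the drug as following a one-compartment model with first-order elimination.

Vd = Dose / C₀ = 4.330 / 0.0130 = 333.1 L

333 L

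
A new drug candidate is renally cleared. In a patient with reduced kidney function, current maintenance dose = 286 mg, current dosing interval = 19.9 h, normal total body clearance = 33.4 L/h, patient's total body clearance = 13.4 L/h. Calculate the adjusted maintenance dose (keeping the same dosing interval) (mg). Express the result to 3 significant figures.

115 mg

To keep the same average steady-state level, dosing rate must scale with clearance.
CL ratio = 13.4 / 33.4 = 0.4012
New dose (same interval) = 286 × 0.4012 = 114.7 mg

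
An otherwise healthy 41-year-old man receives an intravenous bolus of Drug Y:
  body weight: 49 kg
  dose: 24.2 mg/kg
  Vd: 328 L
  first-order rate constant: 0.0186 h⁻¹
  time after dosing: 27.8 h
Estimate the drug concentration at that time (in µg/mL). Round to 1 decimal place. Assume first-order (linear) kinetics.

Total dose = 24.2 × 49 = 1186 mg
C₀ = Dose / Vd = 1186 / 328 = 3.616 mg/L
C = C₀ · e^(−k·t) = 3.616 × e^(−0.01860 × 27.8)
  = 3.616 × 0.5963 = 2.156 mg/L
(2.156 mg/L = 2.156 µg/mL)

2.2 µg/mL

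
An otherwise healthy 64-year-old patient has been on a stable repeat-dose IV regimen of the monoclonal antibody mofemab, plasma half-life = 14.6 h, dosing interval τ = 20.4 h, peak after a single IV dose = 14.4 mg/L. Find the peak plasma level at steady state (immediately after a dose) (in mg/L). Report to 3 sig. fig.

k = ln2 / t½ = 0.693147 / 14.6 = 0.04748 h⁻¹
e^(−kτ) = e^(−0.04748 × 20.4) = 0.3796
Accumulation ratio R = 1 / (1 − e^(−kτ)) = 1 / (1 − 0.3796) = 1.612
Steady-state peak = C₀ × R = 14.4 × 1.612 = 23.21 mg/L

23.2 mg/L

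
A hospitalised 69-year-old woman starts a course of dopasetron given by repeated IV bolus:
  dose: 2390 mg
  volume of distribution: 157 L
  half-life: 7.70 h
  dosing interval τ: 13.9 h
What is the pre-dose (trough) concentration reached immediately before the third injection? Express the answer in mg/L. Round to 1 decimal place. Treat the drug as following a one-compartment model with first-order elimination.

C₀ per dose = Dose / Vd = 2390 / 157 = 15.22 mg/L
k = ln2 / t½ = 0.693147 / 7.70 = 0.09002 h⁻¹
Fraction remaining after one interval: r = e^(−kτ) = e^(−0.09002 × 13.9) = 0.2861
Before dose 3, 2 doses have been given (aged 1τ, 2τ).
C_trough = C₀ × (r + r²) = 15.22 × (0.2861 + 0.08185) = 5.600 mg/L

5.6 mg/L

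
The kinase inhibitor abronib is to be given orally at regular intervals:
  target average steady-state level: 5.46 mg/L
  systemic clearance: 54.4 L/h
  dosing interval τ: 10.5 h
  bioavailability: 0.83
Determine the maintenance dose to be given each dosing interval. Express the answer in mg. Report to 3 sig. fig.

3760 mg

At steady state, F × (Dose/τ) = Css × CL.
Dose = Css × CL × τ / F = 5.46 × 54.40 × 10.5 / 0.83 = 3758 mg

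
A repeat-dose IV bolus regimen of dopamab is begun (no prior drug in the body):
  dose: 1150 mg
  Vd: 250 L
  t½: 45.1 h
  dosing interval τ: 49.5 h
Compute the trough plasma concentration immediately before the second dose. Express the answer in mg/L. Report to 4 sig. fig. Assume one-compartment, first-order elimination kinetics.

C₀ per dose = Dose / Vd = 1150 / 250 = 4.600 mg/L
k = ln2 / t½ = 0.693147 / 45.1 = 0.01537 h⁻¹
Fraction remaining after one interval: r = e^(−kτ) = e^(−0.01537 × 49.5) = 0.4673
Before dose 2, 1 dose has been given (aged 1τ).
C_trough = C₀ × r = 4.600 × 0.4673 = 2.150 mg/L

2.150 mg/L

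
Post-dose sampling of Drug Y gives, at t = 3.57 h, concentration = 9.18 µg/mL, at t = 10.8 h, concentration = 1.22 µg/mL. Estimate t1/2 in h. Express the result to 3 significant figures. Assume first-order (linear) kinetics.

k = ln(C₁/C₂) / (t₂ − t₁) = ln(9.18/1.22) / (10.8 − 3.57)
  = 2.018 / 7.230 = 0.2791 h⁻¹
t½ = ln2 / k = 0.693147 / 0.2791 = 2.484 h

2.48 h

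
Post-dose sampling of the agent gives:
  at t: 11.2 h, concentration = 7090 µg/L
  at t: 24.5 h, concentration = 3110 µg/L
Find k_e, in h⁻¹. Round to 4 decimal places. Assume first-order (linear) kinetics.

0.0620 h⁻¹

k = ln(C₁/C₂) / (t₂ − t₁) = ln(7090/3110) / (24.5 − 11.2)
  = 0.8241 / 13.30 = 0.06196 h⁻¹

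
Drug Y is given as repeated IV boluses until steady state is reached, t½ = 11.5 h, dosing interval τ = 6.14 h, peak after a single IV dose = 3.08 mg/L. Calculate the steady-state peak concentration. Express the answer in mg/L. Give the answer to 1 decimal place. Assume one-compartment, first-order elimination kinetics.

k = ln2 / t½ = 0.693147 / 11.5 = 0.06027 h⁻¹
e^(−kτ) = e^(−0.06027 × 6.14) = 0.6907
Accumulation ratio R = 1 / (1 − e^(−kτ)) = 1 / (1 − 0.6907) = 3.233
Steady-state peak = C₀ × R = 3.08 × 3.233 = 9.958 mg/L

10.0 mg/L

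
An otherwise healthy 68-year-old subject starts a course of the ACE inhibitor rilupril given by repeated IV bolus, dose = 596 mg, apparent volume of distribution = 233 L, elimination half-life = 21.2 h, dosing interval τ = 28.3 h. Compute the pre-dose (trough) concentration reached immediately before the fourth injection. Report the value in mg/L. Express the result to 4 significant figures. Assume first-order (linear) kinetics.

C₀ per dose = Dose / Vd = 596 / 233 = 2.558 mg/L
k = ln2 / t½ = 0.693147 / 21.2 = 0.03270 h⁻¹
Fraction remaining after one interval: r = e^(−kτ) = e^(−0.03270 × 28.3) = 0.3964
Before dose 4, 3 doses have been given (aged 1τ, 2τ, 3τ).
C_trough = C₀ × (r + r² + … + r^3) = C₀ × r(1−r^3)/(1−r)
        = 2.558 × 0.3964 × (1 − 0.06229) / (1 − 0.3964) = 1.575 mg/L

1.575 mg/L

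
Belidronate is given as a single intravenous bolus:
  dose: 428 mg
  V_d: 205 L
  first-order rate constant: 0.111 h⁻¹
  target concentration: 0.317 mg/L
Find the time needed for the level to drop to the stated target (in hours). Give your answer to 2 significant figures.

C₀ = Dose / Vd = 428.0 / 205 = 2.088 mg/L
t = ln(C₀ / C) / k = ln(2.088 / 0.317) / 0.1110
  = ln(6.587) / 0.1110 = 1.885 / 0.1110 = 16.98 h

17 h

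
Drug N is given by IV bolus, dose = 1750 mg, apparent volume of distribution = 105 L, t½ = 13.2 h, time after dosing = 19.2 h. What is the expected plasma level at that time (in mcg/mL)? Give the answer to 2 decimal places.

6.08 mcg/mL

C₀ = Dose / Vd = 1750 / 105 = 16.67 mg/L
k = ln2 / t½ = 0.693147 / 13.2 = 0.05251 h⁻¹
C = C₀ · e^(−k·t) = 16.67 × e^(−0.05251 × 19.2)
  = 16.67 × 0.3649 = 6.083 mg/L
(6.083 mg/L = 6.083 mcg/mL)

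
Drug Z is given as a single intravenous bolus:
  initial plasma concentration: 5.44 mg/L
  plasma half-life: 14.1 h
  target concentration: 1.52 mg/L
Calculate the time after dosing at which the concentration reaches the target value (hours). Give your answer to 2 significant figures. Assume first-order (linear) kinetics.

26 h

k = ln2 / t½ = 0.693147 / 14.1 = 0.04916 h⁻¹
t = ln(C₀ / C) / k = ln(5.440 / 1.52) / 0.04916
  = ln(3.579) / 0.04916 = 1.275 / 0.04916 = 25.94 h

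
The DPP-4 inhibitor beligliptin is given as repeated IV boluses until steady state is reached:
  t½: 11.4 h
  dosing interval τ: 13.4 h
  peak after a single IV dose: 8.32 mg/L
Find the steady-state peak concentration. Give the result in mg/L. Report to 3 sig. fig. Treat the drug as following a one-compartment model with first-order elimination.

14.9 mg/L

k = ln2 / t½ = 0.693147 / 11.4 = 0.06080 h⁻¹
e^(−kτ) = e^(−0.06080 × 13.4) = 0.4428
Accumulation ratio R = 1 / (1 − e^(−kτ)) = 1 / (1 − 0.4428) = 1.795
Steady-state peak = C₀ × R = 8.32 × 1.795 = 14.93 mg/L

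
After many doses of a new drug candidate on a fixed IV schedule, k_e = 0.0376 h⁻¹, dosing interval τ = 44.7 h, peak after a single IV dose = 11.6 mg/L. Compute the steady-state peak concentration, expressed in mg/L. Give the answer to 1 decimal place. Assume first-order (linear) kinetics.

14.3 mg/L

e^(−kτ) = e^(−0.03760 × 44.7) = 0.1862
Accumulation ratio R = 1 / (1 − e^(−kτ)) = 1 / (1 − 0.1862) = 1.229
Steady-state peak = C₀ × R = 11.6 × 1.229 = 14.26 mg/L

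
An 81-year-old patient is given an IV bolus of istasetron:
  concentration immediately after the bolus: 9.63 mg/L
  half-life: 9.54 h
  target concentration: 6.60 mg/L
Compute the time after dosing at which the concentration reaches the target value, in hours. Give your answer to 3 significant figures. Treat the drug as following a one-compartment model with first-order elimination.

5.20 h

k = ln2 / t½ = 0.693147 / 9.54 = 0.07266 h⁻¹
t = ln(C₀ / C) / k = ln(9.630 / 6.60) / 0.07266
  = ln(1.459) / 0.07266 = 0.3778 / 0.07266 = 5.200 h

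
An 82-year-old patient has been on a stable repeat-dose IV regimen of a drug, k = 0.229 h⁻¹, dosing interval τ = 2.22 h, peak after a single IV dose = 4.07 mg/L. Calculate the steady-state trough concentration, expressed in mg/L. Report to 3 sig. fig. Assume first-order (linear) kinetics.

6.14 mg/L

e^(−kτ) = e^(−0.2290 × 2.22) = 0.6015
Accumulation ratio R = 1 / (1 − e^(−kτ)) = 1 / (1 − 0.6015) = 2.509
Steady-state trough = C₀ × R × e^(−kτ) = 4.07 × 2.509 × 0.6015 = 6.142 mg/L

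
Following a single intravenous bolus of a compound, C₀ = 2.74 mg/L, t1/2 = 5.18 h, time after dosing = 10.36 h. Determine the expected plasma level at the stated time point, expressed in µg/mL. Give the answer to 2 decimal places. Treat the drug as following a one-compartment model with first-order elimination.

0.69 µg/mL

k = ln2 / t½ = 0.693147 / 5.18 = 0.1338 h⁻¹
t / t½ = 10.36 / 5.18 = 2 half-lives
C = C₀ × (1/2)^2 = 2.740 × 0.2500 = 0.6850 mg/L
(0.6850 mg/L = 0.6850 µg/mL)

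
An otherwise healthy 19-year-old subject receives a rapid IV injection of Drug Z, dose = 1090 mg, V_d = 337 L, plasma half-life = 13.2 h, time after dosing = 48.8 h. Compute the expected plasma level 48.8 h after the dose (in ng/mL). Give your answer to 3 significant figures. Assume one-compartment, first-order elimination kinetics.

249 ng/mL

C₀ = Dose / Vd = 1090 / 337 = 3.234 mg/L
k = ln2 / t½ = 0.693147 / 13.2 = 0.05251 h⁻¹
C = C₀ · e^(−k·t) = 3.234 × e^(−0.05251 × 48.8)
  = 3.234 × 0.07711 = 0.2494 mg/L
Convert: 0.2494 mg/L × 1000 = 249.4 ng/mL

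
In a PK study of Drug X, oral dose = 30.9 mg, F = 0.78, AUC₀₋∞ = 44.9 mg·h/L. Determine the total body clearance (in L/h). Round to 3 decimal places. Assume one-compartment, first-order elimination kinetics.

CL = F·Dose / AUC = 0.78 × 30.9 / 44.9 = 0.5368 L/h

0.537 L/h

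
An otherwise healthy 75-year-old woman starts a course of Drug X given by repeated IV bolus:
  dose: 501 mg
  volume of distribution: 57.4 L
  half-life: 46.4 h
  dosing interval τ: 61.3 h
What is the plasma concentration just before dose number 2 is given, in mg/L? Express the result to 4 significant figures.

C₀ per dose = Dose / Vd = 501 / 57.4 = 8.728 mg/L
k = ln2 / t½ = 0.693147 / 46.4 = 0.01494 h⁻¹
Fraction remaining after one interval: r = e^(−kτ) = e^(−0.01494 × 61.3) = 0.4002
Before dose 2, 1 dose has been given (aged 1τ).
C_trough = C₀ × r = 8.728 × 0.4002 = 3.493 mg/L

3.493 mg/L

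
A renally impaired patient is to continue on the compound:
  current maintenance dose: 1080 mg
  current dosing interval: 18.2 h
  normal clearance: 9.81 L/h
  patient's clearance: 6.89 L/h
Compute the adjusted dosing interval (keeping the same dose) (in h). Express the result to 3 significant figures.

To keep the same average steady-state level, dosing rate must scale with clearance.
CL ratio = 6.89 / 9.81 = 0.7023
New interval (same dose) = 18.2 / 0.7023 = 25.91 h

25.9 h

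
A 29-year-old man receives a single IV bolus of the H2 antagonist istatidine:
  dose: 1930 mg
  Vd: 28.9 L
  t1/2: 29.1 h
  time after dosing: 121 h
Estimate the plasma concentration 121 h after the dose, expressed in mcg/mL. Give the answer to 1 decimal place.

C₀ = Dose / Vd = 1930 / 28.9 = 66.78 mg/L
k = ln2 / t½ = 0.693147 / 29.1 = 0.02382 h⁻¹
C = C₀ · e^(−k·t) = 66.78 × e^(−0.02382 × 121)
  = 66.78 × 0.05601 = 3.740 mg/L
(3.740 mg/L = 3.740 mcg/mL)

3.7 mcg/mL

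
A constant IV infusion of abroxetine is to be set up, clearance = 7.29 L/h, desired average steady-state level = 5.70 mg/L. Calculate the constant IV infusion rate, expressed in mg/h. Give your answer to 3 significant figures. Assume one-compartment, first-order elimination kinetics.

41.6 mg/h

At steady state, infusion rate R₀ = Css × CL = 5.70 × 7.290 = 41.55 mg/h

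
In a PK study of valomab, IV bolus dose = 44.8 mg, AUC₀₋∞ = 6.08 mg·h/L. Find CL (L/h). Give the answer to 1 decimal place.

7.4 L/h

CL = Dose / AUC = 44.8 / 6.08 = 7.368 L/h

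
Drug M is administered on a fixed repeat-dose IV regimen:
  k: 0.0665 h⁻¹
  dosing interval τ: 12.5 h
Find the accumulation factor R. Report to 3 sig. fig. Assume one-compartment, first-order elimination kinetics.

e^(−kτ) = e^(−0.06650 × 12.5) = 0.4355
Accumulation ratio R = 1 / (1 − e^(−kτ)) = 1 / (1 − 0.4355) = 1.771

1.77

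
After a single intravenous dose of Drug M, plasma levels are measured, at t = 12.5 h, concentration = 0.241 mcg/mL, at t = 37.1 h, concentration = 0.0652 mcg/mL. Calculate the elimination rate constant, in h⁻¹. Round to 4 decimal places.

0.0531 h⁻¹

k = ln(C₁/C₂) / (t₂ − t₁) = ln(0.241/0.0652) / (37.1 − 12.5)
  = 1.307 / 24.60 = 0.05313 h⁻¹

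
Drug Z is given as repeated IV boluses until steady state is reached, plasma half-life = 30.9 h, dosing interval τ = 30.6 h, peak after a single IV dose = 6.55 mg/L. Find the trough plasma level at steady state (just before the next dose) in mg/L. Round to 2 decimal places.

k = ln2 / t½ = 0.693147 / 30.9 = 0.02243 h⁻¹
e^(−kτ) = e^(−0.02243 × 30.6) = 0.5034
Accumulation ratio R = 1 / (1 − e^(−kτ)) = 1 / (1 − 0.5034) = 2.014
Steady-state trough = C₀ × R × e^(−kτ) = 6.55 × 2.014 × 0.5034 = 6.641 mg/L

6.64 mg/L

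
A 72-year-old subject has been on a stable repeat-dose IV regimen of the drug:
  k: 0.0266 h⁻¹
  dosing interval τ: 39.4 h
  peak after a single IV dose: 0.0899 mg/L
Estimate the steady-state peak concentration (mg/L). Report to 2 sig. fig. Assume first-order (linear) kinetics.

e^(−kτ) = e^(−0.02660 × 39.4) = 0.3506
Accumulation ratio R = 1 / (1 − e^(−kτ)) = 1 / (1 − 0.3506) = 1.540
Steady-state peak = C₀ × R = 0.0899 × 1.540 = 0.1384 mg/L

0.14 mg/L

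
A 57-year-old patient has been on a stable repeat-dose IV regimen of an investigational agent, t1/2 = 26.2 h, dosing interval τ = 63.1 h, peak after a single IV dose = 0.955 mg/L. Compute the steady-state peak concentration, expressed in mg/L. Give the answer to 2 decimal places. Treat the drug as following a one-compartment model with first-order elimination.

k = ln2 / t½ = 0.693147 / 26.2 = 0.02646 h⁻¹
e^(−kτ) = e^(−0.02646 × 63.1) = 0.1883
Accumulation ratio R = 1 / (1 − e^(−kτ)) = 1 / (1 − 0.1883) = 1.232
Steady-state peak = C₀ × R = 0.955 × 1.232 = 1.177 mg/L

1.18 mg/L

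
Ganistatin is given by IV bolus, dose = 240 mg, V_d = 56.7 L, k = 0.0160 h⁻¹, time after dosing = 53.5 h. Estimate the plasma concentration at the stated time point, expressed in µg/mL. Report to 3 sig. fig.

C₀ = Dose / Vd = 240.0 / 56.7 = 4.233 mg/L
C = C₀ · e^(−k·t) = 4.233 × e^(−0.01600 × 53.5)
  = 4.233 × 0.4249 = 1.799 mg/L
(1.799 mg/L = 1.799 µg/mL)

1.80 µg/mL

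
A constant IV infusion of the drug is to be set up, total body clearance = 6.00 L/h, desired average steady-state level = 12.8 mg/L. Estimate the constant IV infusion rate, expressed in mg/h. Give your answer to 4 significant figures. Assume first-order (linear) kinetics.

76.80 mg/h

At steady state, infusion rate R₀ = Css × CL = 12.8 × 6.000 = 76.80 mg/h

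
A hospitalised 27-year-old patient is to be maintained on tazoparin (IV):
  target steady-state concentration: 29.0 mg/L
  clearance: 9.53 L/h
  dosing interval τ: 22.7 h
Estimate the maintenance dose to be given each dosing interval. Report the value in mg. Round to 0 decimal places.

6274 mg

At steady state, Dose/τ = Css × CL.
Dose = Css × CL × τ = 29.0 × 9.530 × 22.7 = 6274 mg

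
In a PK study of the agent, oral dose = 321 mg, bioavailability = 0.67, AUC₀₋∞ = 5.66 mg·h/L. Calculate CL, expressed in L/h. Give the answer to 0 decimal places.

CL = F·Dose / AUC = 0.67 × 321 / 5.66 = 38.00 L/h

38 L/h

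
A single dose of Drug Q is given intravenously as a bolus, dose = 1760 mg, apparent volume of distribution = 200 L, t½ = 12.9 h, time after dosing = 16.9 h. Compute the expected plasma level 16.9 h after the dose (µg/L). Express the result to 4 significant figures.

C₀ = Dose / Vd = 1760 / 200 = 8.800 mg/L
k = ln2 / t½ = 0.693147 / 12.9 = 0.05373 h⁻¹
C = C₀ · e^(−k·t) = 8.800 × e^(−0.05373 × 16.9)
  = 8.800 × 0.4033 = 3.549 mg/L
Convert: 3.549 mg/L × 1000 = 3549 µg/L

3549 µg/L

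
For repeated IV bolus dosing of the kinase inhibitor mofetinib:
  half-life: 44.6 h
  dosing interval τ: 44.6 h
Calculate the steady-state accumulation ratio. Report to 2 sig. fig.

k = ln2 / t½ = 0.693147 / 44.6 = 0.01554 h⁻¹
e^(−kτ) = e^(−0.01554 × 44.6) = 0.5000
Accumulation ratio R = 1 / (1 − e^(−kτ)) = 1 / (1 − 0.5000) = 2.000

2.0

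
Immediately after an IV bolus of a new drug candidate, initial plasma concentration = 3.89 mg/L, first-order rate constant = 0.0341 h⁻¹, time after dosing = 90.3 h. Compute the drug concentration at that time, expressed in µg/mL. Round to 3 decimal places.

C = C₀ · e^(−k·t) = 3.890 × e^(−0.03410 × 90.3)
  = 3.890 × 0.04599 = 0.1789 mg/L
(0.1789 mg/L = 0.1789 µg/mL)

0.179 µg/mL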